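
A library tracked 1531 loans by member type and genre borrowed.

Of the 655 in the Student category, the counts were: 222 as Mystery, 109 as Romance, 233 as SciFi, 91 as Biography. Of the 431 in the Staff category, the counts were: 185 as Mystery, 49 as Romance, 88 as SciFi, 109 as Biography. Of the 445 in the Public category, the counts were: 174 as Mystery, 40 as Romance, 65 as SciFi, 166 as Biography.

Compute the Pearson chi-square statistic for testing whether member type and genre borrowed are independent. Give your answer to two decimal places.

131.83

Row totals: 655, 431, 445. Column totals: 581, 198, 386, 366. Grand total N = 1531.
Expected counts (row total × column total / N):
  Student, Mystery: 655×581/1531 = 248.5663
  Student, Romance: 655×198/1531 = 84.7093
  Student, SciFi: 655×386/1531 = 165.1404
  Student, Biography: 655×366/1531 = 156.5839
  Staff, Mystery: 431×581/1531 = 163.5604
  Staff, Romance: 431×198/1531 = 55.7400
  Staff, SciFi: 431×386/1531 = 108.6649
  Staff, Biography: 431×366/1531 = 103.0346
  Public, Mystery: 445×581/1531 = 168.8733
  Public, Romance: 445×198/1531 = 57.5506
  Public, SciFi: 445×386/1531 = 112.1946
  Public, Biography: 445×366/1531 = 106.3815
Contributions (O − E)²/E:
  (222 − 248.5663)²/248.5663 = 2.8394
  (109 − 84.7093)²/84.7093 = 6.9654
  (233 − 165.1404)²/165.1404 = 27.8849
  (91 − 156.5839)²/156.5839 = 27.4693
  (185 − 163.5604)²/163.5604 = 2.8103
  (49 − 55.7400)²/55.7400 = 0.8150
  (88 − 108.6649)²/108.6649 = 3.9299
  (109 − 103.0346)²/103.0346 = 0.3454
  (174 − 168.8733)²/168.8733 = 0.1556
  (40 − 57.5506)²/57.5506 = 5.3522
  (65 − 112.1946)²/112.1946 = 19.8524
  (166 − 106.3815)²/106.3815 = 33.4115
χ² = 2.8394 + 6.9654 + 27.8849 + 27.4693 + 2.8103 + 0.8150 + 3.9299 + 0.3454 + 0.1556 + 5.3522 + 19.8524 + 33.4115 = 131.83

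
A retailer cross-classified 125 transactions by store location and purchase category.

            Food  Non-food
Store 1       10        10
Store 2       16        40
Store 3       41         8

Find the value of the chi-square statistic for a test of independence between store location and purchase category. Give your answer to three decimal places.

Row totals: 20, 56, 49. Column totals: 67, 58. Grand total N = 125.
Expected counts (row total × column total / N):
  Store 1, Food: 20×67/125 = 10.7200
  Store 1, Non-food: 20×58/125 = 9.2800
  Store 2, Food: 56×67/125 = 30.0160
  Store 2, Non-food: 56×58/125 = 25.9840
  Store 3, Food: 49×67/125 = 26.2640
  Store 3, Non-food: 49×58/125 = 22.7360
Contributions (O − E)²/E:
  (10 − 10.7200)²/10.7200 = 0.0484
  (10 − 9.2800)²/9.2800 = 0.0559
  (16 − 30.0160)²/30.0160 = 6.5448
  (40 − 25.9840)²/25.9840 = 7.5604
  (41 − 26.2640)²/26.2640 = 8.2680
  (8 − 22.7360)²/22.7360 = 9.5509
χ² = 0.0484 + 0.0559 + 6.5448 + 7.5604 + 8.2680 + 9.5509 = 32.028

32.028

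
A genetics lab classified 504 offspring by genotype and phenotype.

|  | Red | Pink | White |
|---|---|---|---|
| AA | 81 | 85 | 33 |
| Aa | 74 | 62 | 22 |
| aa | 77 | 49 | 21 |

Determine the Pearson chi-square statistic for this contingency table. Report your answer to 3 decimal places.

Row totals: 199, 158, 147. Column totals: 232, 196, 76. Grand total N = 504.
Expected counts (row total × column total / N):
  AA, Red: 199×232/504 = 91.6032
  AA, Pink: 199×196/504 = 77.3889
  AA, White: 199×76/504 = 30.0079
  Aa, Red: 158×232/504 = 72.7302
  Aa, Pink: 158×196/504 = 61.4444
  Aa, White: 158×76/504 = 23.8254
  aa, Red: 147×232/504 = 67.6667
  aa, Pink: 147×196/504 = 57.1667
  aa, White: 147×76/504 = 22.1667
Contributions (O − E)²/E:
  (81 − 91.6032)²/91.6032 = 1.2273
  (85 − 77.3889)²/77.3889 = 0.7485
  (33 − 30.0079)²/30.0079 = 0.2983
  (74 − 72.7302)²/72.7302 = 0.0222
  (62 − 61.4444)²/61.4444 = 0.0050
  (22 − 23.8254)²/23.8254 = 0.1399
  (77 − 67.6667)²/67.6667 = 1.2873
  (49 − 57.1667)²/57.1667 = 1.1667
  (21 − 22.1667)²/22.1667 = 0.0614
χ² = 1.2273 + 0.7485 + 0.2983 + 0.0222 + 0.0050 + 0.1399 + 1.2873 + 1.1667 + 0.0614 = 4.957

4.957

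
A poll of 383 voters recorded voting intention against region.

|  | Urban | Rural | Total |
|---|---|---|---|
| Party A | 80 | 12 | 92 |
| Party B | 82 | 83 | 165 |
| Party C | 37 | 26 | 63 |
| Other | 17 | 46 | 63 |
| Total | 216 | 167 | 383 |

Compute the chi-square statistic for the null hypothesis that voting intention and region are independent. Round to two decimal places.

Grand total N = 383.
Expected counts (row total × column total / N):
  Party A, Urban: 92×216/383 = 51.885
  Party A, Rural: 92×167/383 = 40.115
  Party B, Urban: 165×216/383 = 93.055
  Party B, Rural: 165×167/383 = 71.945
  Party C, Urban: 63×216/383 = 35.530
  Party C, Rural: 63×167/383 = 27.470
  Other, Urban: 63×216/383 = 35.530
  Other, Rural: 63×167/383 = 27.470
Contributions (O − E)²/E:
  (80 − 51.885)²/51.885 = 15.2347
  (12 − 40.115)²/40.115 = 19.7047
  (82 − 93.055)²/93.055 = 1.3133
  (83 − 71.945)²/71.945 = 1.6987
  (37 − 35.530)²/35.530 = 0.0608
  (26 − 27.470)²/27.470 = 0.0787
  (17 − 35.530)²/35.530 = 9.6640
  (46 − 27.470)²/27.470 = 12.4995
χ² = 15.2347 + 19.7047 + 1.3133 + 1.6987 + 0.0608 + 0.0787 + 9.6640 + 12.4995 = 60.25

60.25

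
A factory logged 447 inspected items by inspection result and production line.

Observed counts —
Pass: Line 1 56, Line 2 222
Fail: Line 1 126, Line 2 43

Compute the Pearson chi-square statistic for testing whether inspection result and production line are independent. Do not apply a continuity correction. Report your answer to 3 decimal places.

128.919

Row totals: 278, 169. Column totals: 182, 265. Grand total N = 447.
Expected counts (row total × column total / N):
  Pass, Line 1: 278×182/447 = 113.1902
  Pass, Line 2: 278×265/447 = 164.8098
  Fail, Line 1: 169×182/447 = 68.8098
  Fail, Line 2: 169×265/447 = 100.1902
Contributions (O − E)²/E:
  (56 − 113.1902)²/113.1902 = 28.8958
  (222 − 164.8098)²/164.8098 = 19.8454
  (126 − 68.8098)²/68.8098 = 47.5327
  (43 − 100.1902)²/100.1902 = 32.6451
χ² = 28.8958 + 19.8454 + 47.5327 + 32.6451 = 128.919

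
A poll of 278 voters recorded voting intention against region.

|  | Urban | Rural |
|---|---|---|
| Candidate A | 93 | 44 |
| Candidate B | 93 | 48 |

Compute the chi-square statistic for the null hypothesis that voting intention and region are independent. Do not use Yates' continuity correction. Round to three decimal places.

Row totals: 137, 141. Column totals: 186, 92. Grand total N = 278.
Expected counts (row total × column total / N):
  Candidate A, Urban: 137×186/278 = 91.6619
  Candidate A, Rural: 137×92/278 = 45.3381
  Candidate B, Urban: 141×186/278 = 94.3381
  Candidate B, Rural: 141×92/278 = 46.6619
Contributions (O − E)²/E:
  (93 − 91.6619)²/91.6619 = 0.0195
  (44 − 45.3381)²/45.3381 = 0.0395
  (93 − 94.3381)²/94.3381 = 0.0190
  (48 − 46.6619)²/46.6619 = 0.0384
χ² = 0.0195 + 0.0395 + 0.0190 + 0.0384 = 0.116

0.116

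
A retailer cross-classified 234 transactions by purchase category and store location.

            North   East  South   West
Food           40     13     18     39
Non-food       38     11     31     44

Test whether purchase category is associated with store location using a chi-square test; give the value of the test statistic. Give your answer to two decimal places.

3.14

Row totals: 110, 124. Column totals: 78, 24, 49, 83. Grand total N = 234.
Expected counts (row total × column total / N):
  Food, North: 110×78/234 = 36.667
  Food, East: 110×24/234 = 11.282
  Food, South: 110×49/234 = 23.034
  Food, West: 110×83/234 = 39.017
  Non-food, North: 124×78/234 = 41.333
  Non-food, East: 124×24/234 = 12.718
  Non-food, South: 124×49/234 = 25.966
  Non-food, West: 124×83/234 = 43.983
Contributions (O − E)²/E:
  (40 − 36.667)²/36.667 = 0.3030
  (13 − 11.282)²/11.282 = 0.2616
  (18 − 23.034)²/23.034 = 1.1002
  (39 − 39.017)²/39.017 = 0.0000
  (38 − 41.333)²/41.333 = 0.2688
  (11 − 12.718)²/12.718 = 0.2321
  (31 − 25.966)²/25.966 = 0.9759
  (44 − 43.983)²/43.983 = 0.0000
χ² = 0.3030 + 0.2616 + 1.1002 + 0.0000 + 0.2688 + 0.2321 + 0.9759 + 0.0000 = 3.14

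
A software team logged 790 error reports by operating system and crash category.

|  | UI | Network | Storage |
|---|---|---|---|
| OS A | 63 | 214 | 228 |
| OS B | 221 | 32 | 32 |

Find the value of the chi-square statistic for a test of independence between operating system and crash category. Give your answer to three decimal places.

Row totals: 505, 285. Column totals: 284, 246, 260. Grand total N = 790.
Expected counts (row total × column total / N):
  OS A, UI: 505×284/790 = 181.5443
  OS A, Network: 505×246/790 = 157.2532
  OS A, Storage: 505×260/790 = 166.2025
  OS B, UI: 285×284/790 = 102.4557
  OS B, Network: 285×246/790 = 88.7468
  OS B, Storage: 285×260/790 = 93.7975
Contributions (O − E)²/E:
  (63 − 181.5443)²/181.5443 = 77.4067
  (214 − 157.2532)²/157.2532 = 20.4778
  (228 − 166.2025)²/166.2025 = 22.9776
  (221 − 102.4557)²/102.4557 = 137.1593
  (32 − 88.7468)²/88.7468 = 36.2852
  (32 − 93.7975)²/93.7975 = 40.7146
χ² = 77.4067 + 20.4778 + 22.9776 + 137.1593 + 36.2852 + 40.7146 = 335.021

335.021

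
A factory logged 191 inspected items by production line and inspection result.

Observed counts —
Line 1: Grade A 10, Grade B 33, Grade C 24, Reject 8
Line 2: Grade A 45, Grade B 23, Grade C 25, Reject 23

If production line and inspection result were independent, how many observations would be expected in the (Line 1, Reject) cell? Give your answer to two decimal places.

12.17

Row total (Line 1) = 75; column total (Reject) = 31; grand total N = 191.
Expected count = (row total × column total) / N = 75 × 31 / 191 = 12.17.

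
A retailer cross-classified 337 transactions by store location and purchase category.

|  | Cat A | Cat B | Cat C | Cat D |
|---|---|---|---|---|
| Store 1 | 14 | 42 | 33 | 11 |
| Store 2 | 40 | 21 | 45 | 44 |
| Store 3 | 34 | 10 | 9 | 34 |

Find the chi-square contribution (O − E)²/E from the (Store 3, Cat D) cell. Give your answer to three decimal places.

5.289

Row total (Store 3) = 87; column total (Cat D) = 89; N = 337.
Expected count E = 87 × 89 / 337 = 22.9763.
Contribution = (O − E)²/E = (34 − 22.9763)² / 22.9763 = 5.289.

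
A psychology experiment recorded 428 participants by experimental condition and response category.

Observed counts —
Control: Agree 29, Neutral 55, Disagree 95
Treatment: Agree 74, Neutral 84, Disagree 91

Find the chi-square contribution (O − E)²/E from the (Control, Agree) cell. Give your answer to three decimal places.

Row total (Control) = 179; column total (Agree) = 103; N = 428.
Expected count E = 179 × 103 / 428 = 43.0771.
Contribution = (O − E)²/E = (29 − 43.0771)² / 43.0771 = 4.600.

4.600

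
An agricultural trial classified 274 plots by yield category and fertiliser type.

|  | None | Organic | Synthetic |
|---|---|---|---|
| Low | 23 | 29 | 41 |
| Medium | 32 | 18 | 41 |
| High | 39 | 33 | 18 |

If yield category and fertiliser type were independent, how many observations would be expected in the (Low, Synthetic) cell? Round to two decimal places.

33.94

Row total (Low) = 93; column total (Synthetic) = 100; grand total N = 274.
Expected count = (row total × column total) / N = 93 × 100 / 274 = 33.94.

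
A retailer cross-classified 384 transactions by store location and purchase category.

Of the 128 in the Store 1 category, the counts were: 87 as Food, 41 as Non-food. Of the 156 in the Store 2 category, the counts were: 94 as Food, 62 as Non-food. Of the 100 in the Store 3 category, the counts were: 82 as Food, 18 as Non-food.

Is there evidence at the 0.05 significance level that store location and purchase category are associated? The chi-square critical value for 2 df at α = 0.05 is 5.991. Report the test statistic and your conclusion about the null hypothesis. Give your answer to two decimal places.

Row totals: 128, 156, 100. Column totals: 263, 121. Grand total N = 384.
Expected counts (row total × column total / N):
  Store 1, Food: 128×263/384 = 87.6667
  Store 1, Non-food: 128×121/384 = 40.3333
  Store 2, Food: 156×263/384 = 106.8438
  Store 2, Non-food: 156×121/384 = 49.1562
  Store 3, Food: 100×263/384 = 68.4896
  Store 3, Non-food: 100×121/384 = 31.5104
Contributions (O − E)²/E:
  (87 − 87.6667)²/87.6667 = 0.0051
  (41 − 40.3333)²/40.3333 = 0.0110
  (94 − 106.8438)²/106.8438 = 1.5440
  (62 − 49.1562)²/49.1562 = 3.3559
  (82 − 68.4896)²/68.4896 = 2.6651
  (18 − 31.5104)²/31.5104 = 5.7927
χ² = 0.0051 + 0.0110 + 1.5440 + 3.3559 + 2.6651 + 5.7927 = 13.37
df = (3−1)(2−1) = 2. Since 13.37 > 5.991, reject the null hypothesis of independence at α = 0.05.

13.37; reject H₀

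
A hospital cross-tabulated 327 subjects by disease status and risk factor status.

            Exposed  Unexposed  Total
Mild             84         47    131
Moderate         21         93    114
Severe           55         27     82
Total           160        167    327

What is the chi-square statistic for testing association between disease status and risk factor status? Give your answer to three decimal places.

65.365

Grand total N = 327.
Expected counts (row total × column total / N):
  Mild, Exposed: 131×160/327 = 64.09786
  Mild, Unexposed: 131×167/327 = 66.90214
  Moderate, Exposed: 114×160/327 = 55.77982
  Moderate, Unexposed: 114×167/327 = 58.22018
  Severe, Exposed: 82×160/327 = 40.12232
  Severe, Unexposed: 82×167/327 = 41.87768
Contributions (O − E)²/E:
  (84 − 64.09786)²/64.09786 = 6.1795
  (47 − 66.90214)²/66.90214 = 5.9205
  (21 − 55.77982)²/55.77982 = 21.6859
  (93 − 58.22018)²/58.22018 = 20.7769
  (55 − 40.12232)²/40.12232 = 5.5168
  (27 − 41.87768)²/41.87768 = 5.2855
χ² = 6.1795 + 5.9205 + 21.6859 + 20.7769 + 5.5168 + 5.2855 = 65.365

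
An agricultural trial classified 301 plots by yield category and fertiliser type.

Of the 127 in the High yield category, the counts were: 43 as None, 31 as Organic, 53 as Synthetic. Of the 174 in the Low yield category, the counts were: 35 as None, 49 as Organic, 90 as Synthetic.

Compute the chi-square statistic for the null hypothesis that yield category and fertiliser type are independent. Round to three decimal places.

7.283

Row totals: 127, 174. Column totals: 78, 80, 143. Grand total N = 301.
Expected counts (row total × column total / N):
  High yield, None: 127×78/301 = 32.9103
  High yield, Organic: 127×80/301 = 33.7542
  High yield, Synthetic: 127×143/301 = 60.3355
  Low yield, None: 174×78/301 = 45.0897
  Low yield, Organic: 174×80/301 = 46.2458
  Low yield, Synthetic: 174×143/301 = 82.6645
Contributions (O − E)²/E:
  (43 − 32.9103)²/32.9103 = 3.0933
  (31 − 33.7542)²/33.7542 = 0.2247
  (53 − 60.3355)²/60.3355 = 0.8918
  (35 − 45.0897)²/45.0897 = 2.2578
  (49 − 46.2458)²/46.2458 = 0.1640
  (90 − 82.6645)²/82.6645 = 0.6509
χ² = 3.0933 + 0.2247 + 0.8918 + 2.2578 + 0.1640 + 0.6509 = 7.283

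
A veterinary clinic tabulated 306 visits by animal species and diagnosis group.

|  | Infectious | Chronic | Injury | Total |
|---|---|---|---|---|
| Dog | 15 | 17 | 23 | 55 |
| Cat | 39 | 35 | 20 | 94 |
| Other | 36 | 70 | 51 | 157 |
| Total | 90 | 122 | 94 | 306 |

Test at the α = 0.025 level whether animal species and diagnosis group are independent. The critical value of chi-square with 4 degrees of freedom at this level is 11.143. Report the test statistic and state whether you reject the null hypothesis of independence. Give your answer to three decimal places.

Grand total N = 306.
Expected counts (row total × column total / N):
  Dog, Infectious: 55×90/306 = 16.1765
  Dog, Chronic: 55×122/306 = 21.9281
  Dog, Injury: 55×94/306 = 16.8954
  Cat, Infectious: 94×90/306 = 27.6471
  Cat, Chronic: 94×122/306 = 37.4771
  Cat, Injury: 94×94/306 = 28.8758
  Other, Infectious: 157×90/306 = 46.1765
  Other, Chronic: 157×122/306 = 62.5948
  Other, Injury: 157×94/306 = 48.2288
Contributions (O − E)²/E:
  (15 − 16.1765)²/16.1765 = 0.0856
  (17 − 21.9281)²/21.9281 = 1.1075
  (23 − 16.8954)²/16.8954 = 2.2057
  (39 − 27.6471)²/27.6471 = 4.6619
  (35 − 37.4771)²/37.4771 = 0.1637
  (20 − 28.8758)²/28.8758 = 2.7282
  (36 − 46.1765)²/46.1765 = 2.2427
  (70 − 62.5948)²/62.5948 = 0.8761
  (51 − 48.2288)²/48.2288 = 0.1592
χ² = 0.0856 + 1.1075 + 2.2057 + 4.6619 + 0.1637 + 2.7282 + 2.2427 + 0.8761 + 0.1592 = 14.231
df = (3−1)(3−1) = 4. Since 14.231 > 11.143, reject the null hypothesis of independence at α = 0.025.

14.231; reject H₀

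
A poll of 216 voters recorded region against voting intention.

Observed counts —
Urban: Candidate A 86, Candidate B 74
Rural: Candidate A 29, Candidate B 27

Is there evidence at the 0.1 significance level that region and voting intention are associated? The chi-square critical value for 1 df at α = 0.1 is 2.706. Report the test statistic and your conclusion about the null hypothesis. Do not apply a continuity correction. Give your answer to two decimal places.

Row totals: 160, 56. Column totals: 115, 101. Grand total N = 216.
Expected counts (row total × column total / N):
  Urban, Candidate A: 160×115/216 = 85.185
  Urban, Candidate B: 160×101/216 = 74.815
  Rural, Candidate A: 56×115/216 = 29.815
  Rural, Candidate B: 56×101/216 = 26.185
Contributions (O − E)²/E:
  (86 − 85.185)²/85.185 = 0.0078
  (74 − 74.815)²/74.815 = 0.0089
  (29 − 29.815)²/29.815 = 0.0223
  (27 − 26.185)²/26.185 = 0.0254
χ² = 0.0078 + 0.0089 + 0.0223 + 0.0254 = 0.06
df = (2−1)(2−1) = 1. Since 0.06 < 2.706, fail to reject the null hypothesis of independence at α = 0.1.

0.06; fail to reject H₀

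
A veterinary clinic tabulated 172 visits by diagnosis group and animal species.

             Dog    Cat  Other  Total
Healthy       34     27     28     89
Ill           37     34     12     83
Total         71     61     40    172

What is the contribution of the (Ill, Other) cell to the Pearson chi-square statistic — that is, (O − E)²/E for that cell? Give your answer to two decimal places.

Row total (Ill) = 83; column total (Other) = 40; N = 172.
Expected count E = 83 × 40 / 172 = 19.302.
Contribution = (O − E)²/E = (12 − 19.302)² / 19.302 = 2.76.

2.76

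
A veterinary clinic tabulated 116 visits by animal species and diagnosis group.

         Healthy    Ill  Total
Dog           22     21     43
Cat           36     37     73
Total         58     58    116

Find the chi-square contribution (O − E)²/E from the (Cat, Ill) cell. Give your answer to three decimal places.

0.007

Row total (Cat) = 73; column total (Ill) = 58; N = 116.
Expected count E = 73 × 58 / 116 = 36.5000.
Contribution = (O − E)²/E = (37 − 36.5000)² / 36.5000 = 0.007.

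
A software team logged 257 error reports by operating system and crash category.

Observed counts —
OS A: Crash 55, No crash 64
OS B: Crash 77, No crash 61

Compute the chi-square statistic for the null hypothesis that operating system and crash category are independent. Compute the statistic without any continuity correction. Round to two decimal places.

2.35

Row totals: 119, 138. Column totals: 132, 125. Grand total N = 257.
Expected counts (row total × column total / N):
  OS A, Crash: 119×132/257 = 61.121
  OS A, No crash: 119×125/257 = 57.879
  OS B, Crash: 138×132/257 = 70.879
  OS B, No crash: 138×125/257 = 67.121
Contributions (O − E)²/E:
  (55 − 61.121)²/61.121 = 0.6130
  (64 − 57.879)²/57.879 = 0.6473
  (77 − 70.879)²/70.879 = 0.5286
  (61 − 67.121)²/67.121 = 0.5582
χ² = 0.6130 + 0.6473 + 0.5286 + 0.5582 = 2.35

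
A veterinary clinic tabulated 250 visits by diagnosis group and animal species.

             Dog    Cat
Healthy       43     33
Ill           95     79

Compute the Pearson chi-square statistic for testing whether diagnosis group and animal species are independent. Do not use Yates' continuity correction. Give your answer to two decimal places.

0.08

Row totals: 76, 174. Column totals: 138, 112. Grand total N = 250.
Expected counts (row total × column total / N):
  Healthy, Dog: 76×138/250 = 41.952
  Healthy, Cat: 76×112/250 = 34.048
  Ill, Dog: 174×138/250 = 96.048
  Ill, Cat: 174×112/250 = 77.952
Contributions (O − E)²/E:
  (43 − 41.952)²/41.952 = 0.0262
  (33 − 34.048)²/34.048 = 0.0323
  (95 − 96.048)²/96.048 = 0.0114
  (79 − 77.952)²/77.952 = 0.0141
χ² = 0.0262 + 0.0323 + 0.0114 + 0.0141 = 0.08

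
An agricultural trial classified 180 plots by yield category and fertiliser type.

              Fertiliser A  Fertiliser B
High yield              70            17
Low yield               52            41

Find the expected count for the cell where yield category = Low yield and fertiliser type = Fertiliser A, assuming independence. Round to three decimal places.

63.033

Row total (Low yield) = 93; column total (Fertiliser A) = 122; grand total N = 180.
Expected count = (row total × column total) / N = 93 × 122 / 180 = 63.033.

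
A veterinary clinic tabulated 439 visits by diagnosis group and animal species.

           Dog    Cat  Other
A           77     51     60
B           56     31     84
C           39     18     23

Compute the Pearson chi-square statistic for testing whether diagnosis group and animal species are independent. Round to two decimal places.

16.20

Row totals: 188, 171, 80. Column totals: 172, 100, 167. Grand total N = 439.
Expected counts (row total × column total / N):
  A, Dog: 188×172/439 = 73.658
  A, Cat: 188×100/439 = 42.825
  A, Other: 188×167/439 = 71.517
  B, Dog: 171×172/439 = 66.998
  B, Cat: 171×100/439 = 38.952
  B, Other: 171×167/439 = 65.050
  C, Dog: 80×172/439 = 31.344
  C, Cat: 80×100/439 = 18.223
  C, Other: 80×167/439 = 30.433
Contributions (O − E)²/E:
  (77 − 73.658)²/73.658 = 0.1516
  (51 − 42.825)²/42.825 = 1.5606
  (60 − 71.517)²/71.517 = 1.8547
  (56 − 66.998)²/66.998 = 1.8054
  (31 − 38.952)²/38.952 = 1.6234
  (84 − 65.050)²/65.050 = 5.5204
  (39 − 31.344)²/31.344 = 1.8700
  (18 − 18.223)²/18.223 = 0.0027
  (23 − 30.433)²/30.433 = 1.8154
χ² = 0.1516 + 1.5606 + 1.8547 + 1.8054 + 1.6234 + 5.5204 + 1.8700 + 0.0027 + 1.8154 = 16.20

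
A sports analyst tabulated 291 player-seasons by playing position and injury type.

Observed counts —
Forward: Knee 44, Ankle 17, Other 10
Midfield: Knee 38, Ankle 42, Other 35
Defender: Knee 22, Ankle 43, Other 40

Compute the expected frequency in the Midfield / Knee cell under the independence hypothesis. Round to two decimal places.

Row total (Midfield) = 115; column total (Knee) = 104; grand total N = 291.
Expected count = (row total × column total) / N = 115 × 104 / 291 = 41.10.

41.10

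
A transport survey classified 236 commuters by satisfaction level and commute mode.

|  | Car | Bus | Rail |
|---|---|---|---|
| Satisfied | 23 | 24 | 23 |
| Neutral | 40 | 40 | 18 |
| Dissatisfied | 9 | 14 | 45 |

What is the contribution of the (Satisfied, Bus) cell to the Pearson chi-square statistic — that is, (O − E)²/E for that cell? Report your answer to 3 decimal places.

Row total (Satisfied) = 70; column total (Bus) = 78; N = 236.
Expected count E = 70 × 78 / 236 = 23.13559.
Contribution = (O − E)²/E = (24 − 23.13559)² / 23.13559 = 0.032.

0.032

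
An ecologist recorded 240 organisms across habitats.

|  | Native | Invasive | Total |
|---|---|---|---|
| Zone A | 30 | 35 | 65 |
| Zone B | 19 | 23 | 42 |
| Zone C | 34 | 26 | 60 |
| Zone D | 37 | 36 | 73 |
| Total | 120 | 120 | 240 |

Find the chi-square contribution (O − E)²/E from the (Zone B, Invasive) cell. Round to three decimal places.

Row total (Zone B) = 42; column total (Invasive) = 120; N = 240.
Expected count E = 42 × 120 / 240 = 21.0000.
Contribution = (O − E)²/E = (23 − 21.0000)² / 21.0000 = 0.190.

0.190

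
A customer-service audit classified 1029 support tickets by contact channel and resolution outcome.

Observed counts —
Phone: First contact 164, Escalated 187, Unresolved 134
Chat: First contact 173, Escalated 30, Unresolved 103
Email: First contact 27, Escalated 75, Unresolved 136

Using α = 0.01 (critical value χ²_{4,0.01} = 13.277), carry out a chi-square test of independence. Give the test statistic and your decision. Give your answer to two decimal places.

Row totals: 485, 306, 238. Column totals: 364, 292, 373. Grand total N = 1029.
Expected counts (row total × column total / N):
  Phone, First contact: 485×364/1029 = 171.565
  Phone, Escalated: 485×292/1029 = 137.629
  Phone, Unresolved: 485×373/1029 = 175.807
  Chat, First contact: 306×364/1029 = 108.245
  Chat, Escalated: 306×292/1029 = 86.834
  Chat, Unresolved: 306×373/1029 = 110.921
  Email, First contact: 238×364/1029 = 84.190
  Email, Escalated: 238×292/1029 = 67.537
  Email, Unresolved: 238×373/1029 = 86.272
Contributions (O − E)²/E:
  (164 − 171.565)²/171.565 = 0.3336
  (187 − 137.629)²/137.629 = 17.7106
  (134 − 175.807)²/175.807 = 9.9417
  (173 − 108.245)²/108.245 = 38.7381
  (30 − 86.834)²/86.834 = 37.1986
  (103 − 110.921)²/110.921 = 0.5656
  (27 − 84.190)²/84.190 = 38.8490
  (75 − 67.537)²/67.537 = 0.8247
  (136 − 86.272)²/86.272 = 28.6637
χ² = 0.3336 + 17.7106 + 9.9417 + 38.7381 + 37.1986 + 0.5656 + 38.8490 + 0.8247 + 28.6637 = 172.83
df = (3−1)(3−1) = 4. Since 172.83 > 13.277, reject the null hypothesis of independence at α = 0.01.

172.83; reject H₀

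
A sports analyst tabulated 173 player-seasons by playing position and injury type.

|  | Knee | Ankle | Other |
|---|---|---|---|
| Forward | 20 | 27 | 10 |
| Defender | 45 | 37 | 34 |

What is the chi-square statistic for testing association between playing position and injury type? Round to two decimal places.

4.69

Row totals: 57, 116. Column totals: 65, 64, 44. Grand total N = 173.
Expected counts (row total × column total / N):
  Forward, Knee: 57×65/173 = 21.4162
  Forward, Ankle: 57×64/173 = 21.0867
  Forward, Other: 57×44/173 = 14.4971
  Defender, Knee: 116×65/173 = 43.5838
  Defender, Ankle: 116×64/173 = 42.9133
  Defender, Other: 116×44/173 = 29.5029
Contributions (O − E)²/E:
  (20 − 21.4162)²/21.4162 = 0.0936
  (27 − 21.0867)²/21.0867 = 1.6583
  (10 − 14.4971)²/14.4971 = 1.3950
  (45 − 43.5838)²/43.5838 = 0.0460
  (37 − 42.9133)²/42.9133 = 0.8148
  (34 − 29.5029)²/29.5029 = 0.6855
χ² = 0.0936 + 1.6583 + 1.3950 + 0.0460 + 0.8148 + 0.6855 = 4.69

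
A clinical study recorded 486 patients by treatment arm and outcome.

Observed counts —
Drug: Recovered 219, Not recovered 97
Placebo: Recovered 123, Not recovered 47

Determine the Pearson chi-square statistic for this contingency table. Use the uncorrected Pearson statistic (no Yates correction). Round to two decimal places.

Row totals: 316, 170. Column totals: 342, 144. Grand total N = 486.
Expected counts (row total × column total / N):
  Drug, Recovered: 316×342/486 = 222.370
  Drug, Not recovered: 316×144/486 = 93.630
  Placebo, Recovered: 170×342/486 = 119.630
  Placebo, Not recovered: 170×144/486 = 50.370
Contributions (O − E)²/E:
  (219 − 222.370)²/222.370 = 0.0511
  (97 − 93.630)²/93.630 = 0.1213
  (123 − 119.630)²/119.630 = 0.0949
  (47 − 50.370)²/50.370 = 0.2255
χ² = 0.0511 + 0.1213 + 0.0949 + 0.2255 = 0.49

0.49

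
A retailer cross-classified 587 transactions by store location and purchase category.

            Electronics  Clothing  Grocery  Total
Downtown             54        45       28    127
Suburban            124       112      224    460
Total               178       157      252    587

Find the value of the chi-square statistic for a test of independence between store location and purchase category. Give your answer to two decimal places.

28.98

Grand total N = 587.
Expected counts (row total × column total / N):
  Downtown, Electronics: 127×178/587 = 38.511
  Downtown, Clothing: 127×157/587 = 33.968
  Downtown, Grocery: 127×252/587 = 54.521
  Suburban, Electronics: 460×178/587 = 139.489
  Suburban, Clothing: 460×157/587 = 123.032
  Suburban, Grocery: 460×252/587 = 197.479
Contributions (O − E)²/E:
  (54 − 38.511)²/38.511 = 6.2296
  (45 − 33.968)²/33.968 = 3.5829
  (28 − 54.521)²/54.521 = 12.9008
  (124 − 139.489)²/139.489 = 1.7199
  (112 − 123.032)²/123.032 = 0.9892
  (224 − 197.479)²/197.479 = 3.5617
χ² = 6.2296 + 3.5829 + 12.9008 + 1.7199 + 0.9892 + 3.5617 = 28.98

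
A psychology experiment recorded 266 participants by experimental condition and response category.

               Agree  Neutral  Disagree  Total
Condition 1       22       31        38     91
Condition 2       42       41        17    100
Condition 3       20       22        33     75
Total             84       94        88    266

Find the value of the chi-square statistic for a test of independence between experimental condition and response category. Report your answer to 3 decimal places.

19.896

Grand total N = 266.
Expected counts (row total × column total / N):
  Condition 1, Agree: 91×84/266 = 28.7368
  Condition 1, Neutral: 91×94/266 = 32.1579
  Condition 1, Disagree: 91×88/266 = 30.1053
  Condition 2, Agree: 100×84/266 = 31.5789
  Condition 2, Neutral: 100×94/266 = 35.3383
  Condition 2, Disagree: 100×88/266 = 33.0827
  Condition 3, Agree: 75×84/266 = 23.6842
  Condition 3, Neutral: 75×94/266 = 26.5038
  Condition 3, Disagree: 75×88/266 = 24.8120
Contributions (O − E)²/E:
  (22 − 28.7368)²/28.7368 = 1.5793
  (31 − 32.1579)²/32.1579 = 0.0417
  (38 − 30.1053)²/30.1053 = 2.0703
  (42 − 31.5789)²/31.5789 = 3.4390
  (41 − 35.3383)²/35.3383 = 0.9071
  (17 − 33.0827)²/33.0827 = 7.8184
  (20 − 23.6842)²/23.6842 = 0.5731
  (22 − 26.5038)²/26.5038 = 0.7653
  (33 − 24.8120)²/24.8120 = 2.7021
χ² = 1.5793 + 0.0417 + 2.0703 + 3.4390 + 0.9071 + 7.8184 + 0.5731 + 0.7653 + 2.7021 = 19.896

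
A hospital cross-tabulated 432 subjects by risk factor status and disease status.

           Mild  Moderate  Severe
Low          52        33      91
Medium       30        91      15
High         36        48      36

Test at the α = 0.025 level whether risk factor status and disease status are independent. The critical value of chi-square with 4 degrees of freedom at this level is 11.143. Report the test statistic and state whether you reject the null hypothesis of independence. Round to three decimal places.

85.740; reject H₀

Row totals: 176, 136, 120. Column totals: 118, 172, 142. Grand total N = 432.
Expected counts (row total × column total / N):
  Low, Mild: 176×118/432 = 48.07407
  Low, Moderate: 176×172/432 = 70.07407
  Low, Severe: 176×142/432 = 57.85185
  Medium, Mild: 136×118/432 = 37.14815
  Medium, Moderate: 136×172/432 = 54.14815
  Medium, Severe: 136×142/432 = 44.70370
  High, Mild: 120×118/432 = 32.77778
  High, Moderate: 120×172/432 = 47.77778
  High, Severe: 120×142/432 = 39.44444
Contributions (O − E)²/E:
  (52 − 48.07407)²/48.07407 = 0.3206
  (33 − 70.07407)²/70.07407 = 19.6148
  (91 − 57.85185)²/57.85185 = 18.9933
  (30 − 37.14815)²/37.14815 = 1.3755
  (91 − 54.14815)²/54.14815 = 25.0804
  (15 − 44.70370)²/44.70370 = 19.7368
  (36 − 32.77778)²/32.77778 = 0.3168
  (48 − 47.77778)²/47.77778 = 0.0010
  (36 − 39.44444)²/39.44444 = 0.3008
χ² = 0.3206 + 19.6148 + 18.9933 + 1.3755 + 25.0804 + 19.7368 + 0.3168 + 0.0010 + 0.3008 = 85.740
df = (3−1)(3−1) = 4. Since 85.740 > 11.143, reject the null hypothesis of independence at α = 0.025.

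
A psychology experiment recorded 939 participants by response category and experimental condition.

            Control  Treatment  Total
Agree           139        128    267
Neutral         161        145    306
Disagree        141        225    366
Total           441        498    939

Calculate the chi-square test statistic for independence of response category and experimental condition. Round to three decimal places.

Grand total N = 939.
Expected counts (row total × column total / N):
  Agree, Control: 267×441/939 = 125.3962
  Agree, Treatment: 267×498/939 = 141.6038
  Neutral, Control: 306×441/939 = 143.7125
  Neutral, Treatment: 306×498/939 = 162.2875
  Disagree, Control: 366×441/939 = 171.8914
  Disagree, Treatment: 366×498/939 = 194.1086
Contributions (O − E)²/E:
  (139 − 125.3962)²/125.3962 = 1.4758
  (128 − 141.6038)²/141.6038 = 1.3069
  (161 − 143.7125)²/143.7125 = 2.0796
  (145 − 162.2875)²/162.2875 = 1.8415
  (141 − 171.8914)²/171.8914 = 5.5516
  (225 − 194.1086)²/194.1086 = 4.9162
χ² = 1.4758 + 1.3069 + 2.0796 + 1.8415 + 5.5516 + 4.9162 = 17.172

17.172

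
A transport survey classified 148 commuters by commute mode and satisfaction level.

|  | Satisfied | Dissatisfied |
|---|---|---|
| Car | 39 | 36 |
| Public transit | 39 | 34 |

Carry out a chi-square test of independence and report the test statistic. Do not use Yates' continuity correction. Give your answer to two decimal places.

Row totals: 75, 73. Column totals: 78, 70. Grand total N = 148.
Expected counts (row total × column total / N):
  Car, Satisfied: 75×78/148 = 39.527
  Car, Dissatisfied: 75×70/148 = 35.473
  Public transit, Satisfied: 73×78/148 = 38.473
  Public transit, Dissatisfied: 73×70/148 = 34.527
Contributions (O − E)²/E:
  (39 − 39.527)²/39.527 = 0.0070
  (36 − 35.473)²/35.473 = 0.0078
  (39 − 38.473)²/38.473 = 0.0072
  (34 − 34.527)²/34.527 = 0.0080
χ² = 0.0070 + 0.0078 + 0.0072 + 0.0080 = 0.03

0.03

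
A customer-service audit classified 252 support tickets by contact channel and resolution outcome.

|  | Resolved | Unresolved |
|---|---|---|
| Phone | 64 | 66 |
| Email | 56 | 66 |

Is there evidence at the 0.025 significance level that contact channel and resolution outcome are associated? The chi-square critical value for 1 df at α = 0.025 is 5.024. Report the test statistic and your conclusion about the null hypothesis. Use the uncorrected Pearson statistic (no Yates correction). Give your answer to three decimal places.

0.280; fail to reject H₀

Row totals: 130, 122. Column totals: 120, 132. Grand total N = 252.
Expected counts (row total × column total / N):
  Phone, Resolved: 130×120/252 = 61.9048
  Phone, Unresolved: 130×132/252 = 68.0952
  Email, Resolved: 122×120/252 = 58.0952
  Email, Unresolved: 122×132/252 = 63.9048
Contributions (O − E)²/E:
  (64 − 61.9048)²/61.9048 = 0.0709
  (66 − 68.0952)²/68.0952 = 0.0645
  (56 − 58.0952)²/58.0952 = 0.0756
  (66 − 63.9048)²/63.9048 = 0.0687
χ² = 0.0709 + 0.0645 + 0.0756 + 0.0687 = 0.280
df = (2−1)(2−1) = 1. Since 0.280 < 5.024, fail to reject the null hypothesis of independence at α = 0.025.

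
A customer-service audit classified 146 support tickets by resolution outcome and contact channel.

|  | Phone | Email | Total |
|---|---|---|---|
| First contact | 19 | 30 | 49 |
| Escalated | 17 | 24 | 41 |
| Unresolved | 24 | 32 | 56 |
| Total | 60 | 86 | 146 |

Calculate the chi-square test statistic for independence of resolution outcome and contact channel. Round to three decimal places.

Grand total N = 146.
Expected counts (row total × column total / N):
  First contact, Phone: 49×60/146 = 20.1370
  First contact, Email: 49×86/146 = 28.8630
  Escalated, Phone: 41×60/146 = 16.8493
  Escalated, Email: 41×86/146 = 24.1507
  Unresolved, Phone: 56×60/146 = 23.0137
  Unresolved, Email: 56×86/146 = 32.9863
Contributions (O − E)²/E:
  (19 − 20.1370)²/20.1370 = 0.0642
  (30 − 28.8630)²/28.8630 = 0.0448
  (17 − 16.8493)²/16.8493 = 0.0013
  (24 − 24.1507)²/24.1507 = 0.0009
  (24 − 23.0137)²/23.0137 = 0.0423
  (32 − 32.9863)²/32.9863 = 0.0295
χ² = 0.0642 + 0.0448 + 0.0013 + 0.0009 + 0.0423 + 0.0295 = 0.183

0.183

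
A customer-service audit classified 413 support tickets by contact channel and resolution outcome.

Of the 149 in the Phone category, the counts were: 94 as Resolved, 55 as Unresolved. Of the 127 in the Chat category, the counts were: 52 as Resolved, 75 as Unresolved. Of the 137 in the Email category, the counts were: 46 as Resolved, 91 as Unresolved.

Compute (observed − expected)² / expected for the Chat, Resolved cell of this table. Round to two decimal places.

0.84

Row total (Chat) = 127; column total (Resolved) = 192; N = 413.
Expected count E = 127 × 192 / 413 = 59.041.
Contribution = (O − E)²/E = (52 − 59.041)² / 59.041 = 0.84.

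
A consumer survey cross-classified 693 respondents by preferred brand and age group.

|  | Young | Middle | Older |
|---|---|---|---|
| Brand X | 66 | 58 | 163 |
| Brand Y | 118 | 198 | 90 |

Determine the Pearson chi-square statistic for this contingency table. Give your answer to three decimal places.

Row totals: 287, 406. Column totals: 184, 256, 253. Grand total N = 693.
Expected counts (row total × column total / N):
  Brand X, Young: 287×184/693 = 76.2020
  Brand X, Middle: 287×256/693 = 106.0202
  Brand X, Older: 287×253/693 = 104.7778
  Brand Y, Young: 406×184/693 = 107.7980
  Brand Y, Middle: 406×256/693 = 149.9798
  Brand Y, Older: 406×253/693 = 148.2222
Contributions (O − E)²/E:
  (66 − 76.2020)²/76.2020 = 1.3659
  (58 − 106.0202)²/106.0202 = 21.7500
  (163 − 104.7778)²/104.7778 = 32.3525
  (118 − 107.7980)²/107.7980 = 0.9655
  (198 − 149.9798)²/149.9798 = 15.3750
  (90 − 148.2222)²/148.2222 = 22.8699
χ² = 1.3659 + 21.7500 + 32.3525 + 0.9655 + 15.3750 + 22.8699 = 94.679

94.679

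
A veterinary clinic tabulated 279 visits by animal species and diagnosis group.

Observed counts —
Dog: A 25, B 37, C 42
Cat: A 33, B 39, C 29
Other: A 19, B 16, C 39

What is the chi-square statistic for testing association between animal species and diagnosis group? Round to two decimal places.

Row totals: 104, 101, 74. Column totals: 77, 92, 110. Grand total N = 279.
Expected counts (row total × column total / N):
  Dog, A: 104×77/279 = 28.703
  Dog, B: 104×92/279 = 34.294
  Dog, C: 104×110/279 = 41.004
  Cat, A: 101×77/279 = 27.875
  Cat, B: 101×92/279 = 33.305
  Cat, C: 101×110/279 = 39.821
  Other, A: 74×77/279 = 20.423
  Other, B: 74×92/279 = 24.401
  Other, C: 74×110/279 = 29.176
Contributions (O − E)²/E:
  (25 − 28.703)²/28.703 = 0.4777
  (37 − 34.294)²/34.294 = 0.2135
  (42 − 41.004)²/41.004 = 0.0242
  (33 − 27.875)²/27.875 = 0.9423
  (39 − 33.305)²/33.305 = 0.9738
  (29 − 39.821)²/39.821 = 2.9405
  (19 − 20.423)²/20.423 = 0.0991
  (16 − 24.401)²/24.401 = 2.8924
  (39 − 29.176)²/29.176 = 3.3079
χ² = 0.4777 + 0.2135 + 0.0242 + 0.9423 + 0.9738 + 2.9405 + 0.0991 + 2.8924 + 3.3079 = 11.87

11.87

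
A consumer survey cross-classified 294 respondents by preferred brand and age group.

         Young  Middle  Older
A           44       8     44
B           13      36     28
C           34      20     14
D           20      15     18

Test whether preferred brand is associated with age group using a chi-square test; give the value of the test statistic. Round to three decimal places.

44.276

Row totals: 96, 77, 68, 53. Column totals: 111, 79, 104. Grand total N = 294.
Expected counts (row total × column total / N):
  A, Young: 96×111/294 = 36.2449
  A, Middle: 96×79/294 = 25.7959
  A, Older: 96×104/294 = 33.9592
  B, Young: 77×111/294 = 29.0714
  B, Middle: 77×79/294 = 20.6905
  B, Older: 77×104/294 = 27.2381
  C, Young: 68×111/294 = 25.6735
  C, Middle: 68×79/294 = 18.2721
  C, Older: 68×104/294 = 24.0544
  D, Young: 53×111/294 = 20.0102
  D, Middle: 53×79/294 = 14.2415
  D, Older: 53×104/294 = 18.7483
Contributions (O − E)²/E:
  (44 − 36.2449)²/36.2449 = 1.6593
  (8 − 25.7959)²/25.7959 = 12.2769
  (44 − 33.9592)²/33.9592 = 2.9688
  (13 − 29.0714)²/29.0714 = 8.8847
  (36 − 20.6905)²/20.6905 = 11.3279
  (28 − 27.2381)²/27.2381 = 0.0213
  (34 − 25.6735)²/25.6735 = 2.7005
  (20 − 18.2721)²/18.2721 = 0.1634
  (14 − 24.0544)²/24.0544 = 4.2026
  (20 − 20.0102)²/20.0102 = 0.0000
  (15 − 14.2415)²/14.2415 = 0.0404
  (18 − 18.7483)²/18.7483 = 0.0299
χ² = 1.6593 + 12.2769 + 2.9688 + 8.8847 + 11.3279 + 0.0213 + 2.7005 + 0.1634 + 4.2026 + 0.0000 + 0.0404 + 0.0299 = 44.276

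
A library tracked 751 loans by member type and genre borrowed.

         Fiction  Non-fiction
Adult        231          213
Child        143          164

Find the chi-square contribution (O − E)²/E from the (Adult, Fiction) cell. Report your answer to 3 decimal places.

0.442

Row total (Adult) = 444; column total (Fiction) = 374; N = 751.
Expected count E = 444 × 374 / 751 = 221.1132.
Contribution = (O − E)²/E = (231 − 221.1132)² / 221.1132 = 0.442.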